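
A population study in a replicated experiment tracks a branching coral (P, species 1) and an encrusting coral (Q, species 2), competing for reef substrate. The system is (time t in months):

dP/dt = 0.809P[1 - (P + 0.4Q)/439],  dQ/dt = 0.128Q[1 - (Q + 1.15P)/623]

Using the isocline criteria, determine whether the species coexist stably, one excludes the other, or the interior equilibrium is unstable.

Compare the nullcline intercepts: K1/α12 = 439/0.4 = 1100 > K2 = 623; K2/α21 = 623/1.15 = 542 > K1 = 439.
Since both inequalities hold, each species can invade when rare, so the interior equilibrium is stable.

stable coexistence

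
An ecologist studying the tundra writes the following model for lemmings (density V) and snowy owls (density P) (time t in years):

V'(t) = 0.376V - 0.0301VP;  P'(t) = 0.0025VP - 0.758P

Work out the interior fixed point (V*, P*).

Set dP/dt = 0 with P > 0: 0.0025V - 0.758 = 0, so V* = 0.758/0.0025 = 303.
Set dV/dt = 0 with V > 0: 0.376 - 0.0301P = 0, so P* = 0.376/0.0301 = 12.5.

V* ≈ 303, P* ≈ 12.5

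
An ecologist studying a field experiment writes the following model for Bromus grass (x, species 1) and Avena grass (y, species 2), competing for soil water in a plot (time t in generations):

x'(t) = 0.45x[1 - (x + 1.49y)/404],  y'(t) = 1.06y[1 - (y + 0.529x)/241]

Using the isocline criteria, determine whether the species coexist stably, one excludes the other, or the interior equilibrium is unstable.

stable coexistence

Compare the nullcline intercepts: K1/α12 = 404/1.49 = 271 > K2 = 241; K2/α21 = 241/0.529 = 456 > K1 = 404.
Since both inequalities hold, each species can invade when rare, so the interior equilibrium is stable.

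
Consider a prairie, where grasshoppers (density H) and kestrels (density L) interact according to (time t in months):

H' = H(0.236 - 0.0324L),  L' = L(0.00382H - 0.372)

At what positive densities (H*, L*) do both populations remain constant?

Set dL/dt = 0 with L > 0: 0.00382H - 0.372 = 0, so H* = 0.372/0.00382 = 97.4.
Set dH/dt = 0 with H > 0: 0.236 - 0.0324L = 0, so L* = 0.236/0.0324 = 7.28.

H* ≈ 97.4, L* ≈ 7.28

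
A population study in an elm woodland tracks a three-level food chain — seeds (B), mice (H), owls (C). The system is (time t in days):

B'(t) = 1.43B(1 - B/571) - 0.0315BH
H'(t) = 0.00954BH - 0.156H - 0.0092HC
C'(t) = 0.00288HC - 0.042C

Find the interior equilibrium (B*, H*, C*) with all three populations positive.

From dC/dt = 0: 0.00288H* = 0.042, so H* = 14.6.
From dB/dt = 0: 1.43(1 - B*/571) = 0.0315·14.6, giving B* = 571·(1 - 0.321) = 388.
From dH/dt = 0: 0.00954·388 - 0.156 = 0.0092C*, so C* = 3.54/0.0092 = 385.

B* ≈ 388, H* ≈ 14.6, C* ≈ 385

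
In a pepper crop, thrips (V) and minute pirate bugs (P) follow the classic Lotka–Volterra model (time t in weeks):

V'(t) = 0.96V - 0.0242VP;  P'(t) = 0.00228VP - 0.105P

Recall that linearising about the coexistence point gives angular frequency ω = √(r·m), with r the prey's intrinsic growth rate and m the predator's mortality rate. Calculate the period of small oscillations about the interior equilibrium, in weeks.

T ≈ 19.8 weeks

Here r = 0.96 and m = 0.105, so r·m = 0.101.
ω = √0.101 = 0.317 per week, hence T = 2π/ω ≈ 19.8 weeks.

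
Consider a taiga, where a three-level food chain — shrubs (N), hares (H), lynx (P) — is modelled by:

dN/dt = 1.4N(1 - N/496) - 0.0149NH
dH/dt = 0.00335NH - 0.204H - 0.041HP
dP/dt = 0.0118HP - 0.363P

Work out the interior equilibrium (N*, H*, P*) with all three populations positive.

N* ≈ 334, H* ≈ 30.8, P* ≈ 22.3

From dP/dt = 0: 0.0118H* = 0.363, so H* = 30.8.
From dN/dt = 0: 1.4(1 - N*/496) = 0.0149·30.8, giving N* = 496·(1 - 0.327) = 334.
From dH/dt = 0: 0.00335·334 - 0.204 = 0.041P*, so P* = 0.914/0.041 = 22.3.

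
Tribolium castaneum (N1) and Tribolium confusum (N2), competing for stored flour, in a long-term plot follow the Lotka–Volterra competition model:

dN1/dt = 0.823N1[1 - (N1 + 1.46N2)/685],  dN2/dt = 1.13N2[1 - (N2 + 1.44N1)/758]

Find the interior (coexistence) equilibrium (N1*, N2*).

Setting both brackets to zero gives the nullclines N1 + 1.46N2 = 685 and 1.44N1 + N2 = 758.
Substituting N2 = 758 - 1.44N1 into the first: N1(1 - 1.46·1.44) = 685 - 1.46·758.
So N1* = -422/-1.1 = 383, and then N2* = 758 - 1.44·383 = 207.

N1* ≈ 383, N2* ≈ 207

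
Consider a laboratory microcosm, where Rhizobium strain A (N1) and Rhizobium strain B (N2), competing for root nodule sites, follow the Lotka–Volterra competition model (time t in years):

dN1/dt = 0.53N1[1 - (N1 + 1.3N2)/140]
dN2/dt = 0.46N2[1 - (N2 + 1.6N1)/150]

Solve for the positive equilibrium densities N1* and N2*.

N1* ≈ 50.9, N2* ≈ 68.5

Setting both brackets to zero gives the nullclines N1 + 1.3N2 = 140 and 1.6N1 + N2 = 150.
Substituting N2 = 150 - 1.6N1 into the first: N1(1 - 1.3·1.6) = 140 - 1.3·150.
So N1* = -55/-1.08 = 50.9, and then N2* = 150 - 1.6·50.9 = 68.5.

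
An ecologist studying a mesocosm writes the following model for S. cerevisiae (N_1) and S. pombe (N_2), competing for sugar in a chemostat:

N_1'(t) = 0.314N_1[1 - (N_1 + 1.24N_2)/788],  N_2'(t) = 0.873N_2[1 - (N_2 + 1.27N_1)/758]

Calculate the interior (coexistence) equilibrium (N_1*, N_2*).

Setting both brackets to zero gives the nullclines N_1 + 1.24N_2 = 788 and 1.27N_1 + N_2 = 758.
Substituting N_2 = 758 - 1.27N_1 into the first: N_1(1 - 1.24·1.27) = 788 - 1.24·758.
So N_1* = -152/-0.575 = 264, and then N_2* = 758 - 1.27·264 = 422.

N_1* ≈ 264, N_2* ≈ 422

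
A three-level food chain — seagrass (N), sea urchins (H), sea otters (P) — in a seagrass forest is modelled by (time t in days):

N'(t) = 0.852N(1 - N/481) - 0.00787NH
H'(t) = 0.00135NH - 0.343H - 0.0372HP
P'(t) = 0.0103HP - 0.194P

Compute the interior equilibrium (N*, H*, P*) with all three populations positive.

N* ≈ 397, H* ≈ 18.8, P* ≈ 5.2

From dP/dt = 0: 0.0103H* = 0.194, so H* = 18.8.
From dN/dt = 0: 0.852(1 - N*/481) = 0.00787·18.8, giving N* = 481·(1 - 0.174) = 397.
From dH/dt = 0: 0.00135·397 - 0.343 = 0.0372P*, so P* = 0.193/0.0372 = 5.2.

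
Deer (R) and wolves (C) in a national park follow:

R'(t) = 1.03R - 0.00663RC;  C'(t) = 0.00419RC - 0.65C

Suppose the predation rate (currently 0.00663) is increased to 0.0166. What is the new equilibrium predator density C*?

At the interior fixed point, setting dR/dt = 0 with R > 0 fixes C* = (prey growth rate)/(RC coefficient) — independent of the other coefficients.
With the change, C* = 1.03/0.0166 = 62; it falls from 155.

C* ≈ 62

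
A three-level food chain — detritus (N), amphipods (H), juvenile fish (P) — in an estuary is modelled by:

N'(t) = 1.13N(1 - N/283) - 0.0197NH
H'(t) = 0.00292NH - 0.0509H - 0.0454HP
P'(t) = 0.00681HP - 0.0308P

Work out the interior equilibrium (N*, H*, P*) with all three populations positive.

From dP/dt = 0: 0.00681H* = 0.0308, so H* = 4.52.
From dN/dt = 0: 1.13(1 - N*/283) = 0.0197·4.52, giving N* = 283·(1 - 0.0788) = 261.
From dH/dt = 0: 0.00292·261 - 0.0509 = 0.0454P*, so P* = 0.71/0.0454 = 15.6.

N* ≈ 261, H* ≈ 4.52, P* ≈ 15.6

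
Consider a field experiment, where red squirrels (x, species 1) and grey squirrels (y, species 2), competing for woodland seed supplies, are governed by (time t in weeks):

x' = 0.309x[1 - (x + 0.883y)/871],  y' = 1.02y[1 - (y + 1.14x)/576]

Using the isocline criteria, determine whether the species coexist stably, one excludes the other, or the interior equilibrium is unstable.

species 1 excludes species 2

Compare the nullcline intercepts: K1/α12 = 871/0.883 = 986 > K2 = 576; K2/α21 = 576/1.14 = 505 < K1 = 871.
Since the inequalities point opposite ways, species 1 can invade but species 2 cannot.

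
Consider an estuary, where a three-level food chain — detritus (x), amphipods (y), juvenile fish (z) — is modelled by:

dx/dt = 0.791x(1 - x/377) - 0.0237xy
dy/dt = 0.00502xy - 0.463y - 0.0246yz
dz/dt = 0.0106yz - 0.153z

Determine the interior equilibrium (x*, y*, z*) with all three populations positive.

From dz/dt = 0: 0.0106y* = 0.153, so y* = 14.4.
From dx/dt = 0: 0.791(1 - x*/377) = 0.0237·14.4, giving x* = 377·(1 - 0.432) = 214.
From dy/dt = 0: 0.00502·214 - 0.463 = 0.0246z*, so z* = 0.611/0.0246 = 24.8.

x* ≈ 214, y* ≈ 14.4, z* ≈ 24.8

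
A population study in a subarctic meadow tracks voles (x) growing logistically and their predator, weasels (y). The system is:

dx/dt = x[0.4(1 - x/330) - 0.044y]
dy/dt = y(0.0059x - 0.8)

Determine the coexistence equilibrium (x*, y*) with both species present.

From dy/dt = 0 with y > 0: 0.0059x* = 0.8, so x* = 136.
Substitute into dx/dt = 0: 0.4(1 - 136/330) = 0.044y*.
The bracket is 0.589, giving y* = 0.236/0.044 = 5.36.

x* ≈ 136, y* ≈ 5.36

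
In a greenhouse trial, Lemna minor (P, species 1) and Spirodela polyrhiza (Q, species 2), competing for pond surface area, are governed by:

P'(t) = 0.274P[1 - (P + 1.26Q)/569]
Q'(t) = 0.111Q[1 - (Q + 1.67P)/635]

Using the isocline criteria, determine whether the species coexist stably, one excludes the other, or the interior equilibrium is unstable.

Compare the nullcline intercepts: K1/α12 = 569/1.26 = 452 < K2 = 635; K2/α21 = 635/1.67 = 380 < K1 = 569.
Since both are reversed, neither can invade when rare; the interior point is a saddle.

unstable coexistence (outcome depends on initial conditions)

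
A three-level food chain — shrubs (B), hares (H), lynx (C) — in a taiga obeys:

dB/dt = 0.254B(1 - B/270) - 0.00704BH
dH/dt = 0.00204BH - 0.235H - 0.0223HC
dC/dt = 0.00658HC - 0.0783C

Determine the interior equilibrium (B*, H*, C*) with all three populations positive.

B* ≈ 181, H* ≈ 11.9, C* ≈ 6.02

From dC/dt = 0: 0.00658H* = 0.0783, so H* = 11.9.
From dB/dt = 0: 0.254(1 - B*/270) = 0.00704·11.9, giving B* = 270·(1 - 0.33) = 181.
From dH/dt = 0: 0.00204·181 - 0.235 = 0.0223C*, so C* = 0.134/0.0223 = 6.02.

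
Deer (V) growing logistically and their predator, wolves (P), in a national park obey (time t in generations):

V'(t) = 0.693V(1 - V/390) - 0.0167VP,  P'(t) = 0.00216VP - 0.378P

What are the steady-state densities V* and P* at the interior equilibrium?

V* ≈ 175, P* ≈ 22.9

From dP/dt = 0 with P > 0: 0.00216V* = 0.378, so V* = 175.
Substitute into dV/dt = 0: 0.693(1 - 175/390) = 0.0167P*.
The bracket is 0.551, giving P* = 0.382/0.0167 = 22.9.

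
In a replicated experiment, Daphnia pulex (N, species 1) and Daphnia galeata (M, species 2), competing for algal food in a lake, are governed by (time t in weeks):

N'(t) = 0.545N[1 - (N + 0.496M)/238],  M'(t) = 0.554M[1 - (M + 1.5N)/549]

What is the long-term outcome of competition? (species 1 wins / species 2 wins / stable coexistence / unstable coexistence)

species 2 excludes species 1

Compare the nullcline intercepts: K1/α12 = 238/0.496 = 480 < K2 = 549; K2/α21 = 549/1.5 = 366 > K1 = 238.
Since the inequalities point opposite ways, species 2 can invade but species 1 cannot.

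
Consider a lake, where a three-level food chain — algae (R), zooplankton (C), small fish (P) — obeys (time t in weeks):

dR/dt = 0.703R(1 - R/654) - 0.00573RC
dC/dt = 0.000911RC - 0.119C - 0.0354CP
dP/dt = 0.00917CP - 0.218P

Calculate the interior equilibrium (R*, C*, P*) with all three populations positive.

R* ≈ 527, C* ≈ 23.8, P* ≈ 10.2

From dP/dt = 0: 0.00917C* = 0.218, so C* = 23.8.
From dR/dt = 0: 0.703(1 - R*/654) = 0.00573·23.8, giving R* = 654·(1 - 0.194) = 527.
From dC/dt = 0: 0.000911·527 - 0.119 = 0.0354P*, so P* = 0.361/0.0354 = 10.2.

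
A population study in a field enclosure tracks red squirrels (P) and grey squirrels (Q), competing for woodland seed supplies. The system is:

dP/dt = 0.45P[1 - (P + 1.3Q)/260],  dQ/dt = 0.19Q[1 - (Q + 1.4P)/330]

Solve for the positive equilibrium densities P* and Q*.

P* ≈ 206, Q* ≈ 41.5

Setting both brackets to zero gives the nullclines P + 1.3Q = 260 and 1.4P + Q = 330.
Substituting Q = 330 - 1.4P into the first: P(1 - 1.3·1.4) = 260 - 1.3·330.
So P* = -169/-0.82 = 206, and then Q* = 330 - 1.4·206 = 41.5.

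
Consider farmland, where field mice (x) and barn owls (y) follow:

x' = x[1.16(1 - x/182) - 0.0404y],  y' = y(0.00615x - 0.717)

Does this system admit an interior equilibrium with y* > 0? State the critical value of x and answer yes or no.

Threshold x = 117; K > 117, so yes, the predator persists.

The predator equation gives dy/dt > 0 only when x > 0.717/0.00615 = 117.
Without the predator, x → K = 182. Since 182 > 117, the predator can invade and persist.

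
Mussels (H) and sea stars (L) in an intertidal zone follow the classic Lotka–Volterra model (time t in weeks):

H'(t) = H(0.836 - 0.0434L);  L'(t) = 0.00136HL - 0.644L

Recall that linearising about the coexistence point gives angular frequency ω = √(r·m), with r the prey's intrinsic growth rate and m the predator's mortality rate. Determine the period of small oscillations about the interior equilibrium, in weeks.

Here r = 0.836 and m = 0.644, so r·m = 0.538.
ω = √0.538 = 0.734 per week, hence T = 2π/ω ≈ 8.56 weeks.

T ≈ 8.56 weeks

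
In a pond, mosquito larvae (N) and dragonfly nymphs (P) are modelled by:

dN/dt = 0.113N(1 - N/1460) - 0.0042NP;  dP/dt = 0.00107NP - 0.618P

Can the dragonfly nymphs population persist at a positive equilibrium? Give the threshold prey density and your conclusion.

The predator equation gives dP/dt > 0 only when N > 0.618/0.00107 = 578.
Without the predator, N → K = 1460. Since 1460 > 578, the predator can invade and persist.

Threshold N = 578; K > 578, so yes, the predator persists.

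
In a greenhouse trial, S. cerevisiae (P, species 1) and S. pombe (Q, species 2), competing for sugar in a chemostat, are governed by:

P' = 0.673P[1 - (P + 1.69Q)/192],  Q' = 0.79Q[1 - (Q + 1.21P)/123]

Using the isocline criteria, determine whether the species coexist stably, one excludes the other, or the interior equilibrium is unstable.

Compare the nullcline intercepts: K1/α12 = 192/1.69 = 114 < K2 = 123; K2/α21 = 123/1.21 = 102 < K1 = 192.
Since both are reversed, neither can invade when rare; the interior point is a saddle.

unstable coexistence (outcome depends on initial conditions)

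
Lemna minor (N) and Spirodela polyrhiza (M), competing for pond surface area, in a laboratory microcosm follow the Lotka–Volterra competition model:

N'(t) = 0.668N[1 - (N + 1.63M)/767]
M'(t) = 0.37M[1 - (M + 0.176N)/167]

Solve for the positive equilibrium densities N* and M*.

Setting both brackets to zero gives the nullclines N + 1.63M = 767 and 0.176N + M = 167.
Substituting M = 167 - 0.176N into the first: N(1 - 1.63·0.176) = 767 - 1.63·167.
So N* = 495/0.713 = 694, and then M* = 167 - 0.176·694 = 44.9.

N* ≈ 694, M* ≈ 44.9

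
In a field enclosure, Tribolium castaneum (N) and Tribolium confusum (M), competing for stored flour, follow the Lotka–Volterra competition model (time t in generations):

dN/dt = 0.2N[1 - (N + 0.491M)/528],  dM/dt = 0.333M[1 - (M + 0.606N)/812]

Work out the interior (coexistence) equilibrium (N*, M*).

N* ≈ 184, M* ≈ 700

Setting both brackets to zero gives the nullclines N + 0.491M = 528 and 0.606N + M = 812.
Substituting M = 812 - 0.606N into the first: N(1 - 0.491·0.606) = 528 - 0.491·812.
So N* = 129/0.702 = 184, and then M* = 812 - 0.606·184 = 700.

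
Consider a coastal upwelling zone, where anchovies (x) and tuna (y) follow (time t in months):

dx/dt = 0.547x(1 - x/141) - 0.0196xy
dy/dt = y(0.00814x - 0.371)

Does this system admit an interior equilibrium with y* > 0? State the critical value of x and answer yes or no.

The predator equation gives dy/dt > 0 only when x > 0.371/0.00814 = 45.6.
Without the predator, x → K = 141. Since 141 > 45.6, the predator can invade and persist.

Threshold x = 45.6; K > 45.6, so yes, the predator persists.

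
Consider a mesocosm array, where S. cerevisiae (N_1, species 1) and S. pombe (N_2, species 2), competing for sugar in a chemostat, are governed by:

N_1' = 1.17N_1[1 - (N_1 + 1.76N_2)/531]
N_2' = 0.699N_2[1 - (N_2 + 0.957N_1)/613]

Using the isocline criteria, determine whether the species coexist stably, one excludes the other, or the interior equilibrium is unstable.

Compare the nullcline intercepts: K1/α12 = 531/1.76 = 302 < K2 = 613; K2/α21 = 613/0.957 = 641 > K1 = 531.
Since the inequalities point opposite ways, species 2 can invade but species 1 cannot.

species 2 excludes species 1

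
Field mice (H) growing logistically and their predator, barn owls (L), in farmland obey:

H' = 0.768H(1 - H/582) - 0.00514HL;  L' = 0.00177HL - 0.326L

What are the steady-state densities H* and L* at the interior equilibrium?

From dL/dt = 0 with L > 0: 0.00177H* = 0.326, so H* = 184.
Substitute into dH/dt = 0: 0.768(1 - 184/582) = 0.00514L*.
The bracket is 0.684, giving L* = 0.525/0.00514 = 102.

H* ≈ 184, L* ≈ 102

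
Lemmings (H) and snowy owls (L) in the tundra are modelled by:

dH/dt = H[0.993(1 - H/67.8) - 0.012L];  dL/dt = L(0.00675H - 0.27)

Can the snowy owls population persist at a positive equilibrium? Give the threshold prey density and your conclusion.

The predator equation gives dL/dt > 0 only when H > 0.27/0.00675 = 40.
Without the predator, H → K = 67.8. Since 67.8 > 40, the predator can invade and persist.

Threshold H = 40; K > 40, so yes, the predator persists.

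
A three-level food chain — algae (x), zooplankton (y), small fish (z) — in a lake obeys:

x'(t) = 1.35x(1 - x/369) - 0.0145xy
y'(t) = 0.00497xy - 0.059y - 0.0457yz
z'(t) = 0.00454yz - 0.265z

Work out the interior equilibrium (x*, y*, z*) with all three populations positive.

x* ≈ 138, y* ≈ 58.4, z* ≈ 13.7

From dz/dt = 0: 0.00454y* = 0.265, so y* = 58.4.
From dx/dt = 0: 1.35(1 - x*/369) = 0.0145·58.4, giving x* = 369·(1 - 0.627) = 138.
From dy/dt = 0: 0.00497·138 - 0.059 = 0.0457z*, so z* = 0.625/0.0457 = 13.7.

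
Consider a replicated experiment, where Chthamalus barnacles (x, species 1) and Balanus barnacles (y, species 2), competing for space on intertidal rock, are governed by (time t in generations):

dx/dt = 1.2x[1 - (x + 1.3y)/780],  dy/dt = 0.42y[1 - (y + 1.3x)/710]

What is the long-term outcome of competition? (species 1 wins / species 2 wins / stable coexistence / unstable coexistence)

Compare the nullcline intercepts: K1/α12 = 780/1.3 = 600 < K2 = 710; K2/α21 = 710/1.3 = 546 < K1 = 780.
Since both are reversed, neither can invade when rare; the interior point is a saddle.

unstable coexistence (outcome depends on initial conditions)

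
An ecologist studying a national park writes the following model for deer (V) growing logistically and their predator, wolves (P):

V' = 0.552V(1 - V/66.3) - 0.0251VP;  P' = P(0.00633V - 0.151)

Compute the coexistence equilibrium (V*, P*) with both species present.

From dP/dt = 0 with P > 0: 0.00633V* = 0.151, so V* = 23.9.
Substitute into dV/dt = 0: 0.552(1 - 23.9/66.3) = 0.0251P*.
The bracket is 0.64, giving P* = 0.353/0.0251 = 14.1.

V* ≈ 23.9, P* ≈ 14.1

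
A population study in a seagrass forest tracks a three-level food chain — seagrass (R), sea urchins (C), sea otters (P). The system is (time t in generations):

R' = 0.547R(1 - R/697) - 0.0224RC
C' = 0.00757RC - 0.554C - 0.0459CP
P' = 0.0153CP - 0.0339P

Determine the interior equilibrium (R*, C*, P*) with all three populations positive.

From dP/dt = 0: 0.0153C* = 0.0339, so C* = 2.22.
From dR/dt = 0: 0.547(1 - R*/697) = 0.0224·2.22, giving R* = 697·(1 - 0.0907) = 634.
From dC/dt = 0: 0.00757·634 - 0.554 = 0.0459P*, so P* = 4.24/0.0459 = 92.5.

R* ≈ 634, C* ≈ 2.22, P* ≈ 92.5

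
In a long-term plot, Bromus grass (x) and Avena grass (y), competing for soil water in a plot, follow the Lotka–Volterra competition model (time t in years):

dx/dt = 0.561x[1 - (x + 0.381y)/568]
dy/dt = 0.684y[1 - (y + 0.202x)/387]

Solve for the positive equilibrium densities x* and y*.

x* ≈ 456, y* ≈ 295

Setting both brackets to zero gives the nullclines x + 0.381y = 568 and 0.202x + y = 387.
Substituting y = 387 - 0.202x into the first: x(1 - 0.381·0.202) = 568 - 0.381·387.
So x* = 421/0.923 = 456, and then y* = 387 - 0.202·456 = 295.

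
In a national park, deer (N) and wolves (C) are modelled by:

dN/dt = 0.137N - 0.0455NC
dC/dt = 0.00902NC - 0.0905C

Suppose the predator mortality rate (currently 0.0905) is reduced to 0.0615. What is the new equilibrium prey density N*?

At the interior fixed point, setting dC/dt = 0 with C > 0 fixes N* = (predator death rate)/(NC coefficient) — independent of the other coefficients.
With the change, N* = 0.0615/0.00902 = 6.82; it falls from 10.

N* ≈ 6.82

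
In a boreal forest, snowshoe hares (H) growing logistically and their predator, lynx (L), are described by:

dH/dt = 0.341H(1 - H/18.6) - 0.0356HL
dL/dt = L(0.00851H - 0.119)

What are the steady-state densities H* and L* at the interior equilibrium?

H* ≈ 14, L* ≈ 2.38

From dL/dt = 0 with L > 0: 0.00851H* = 0.119, so H* = 14.
Substitute into dH/dt = 0: 0.341(1 - 14/18.6) = 0.0356L*.
The bracket is 0.248, giving L* = 0.0846/0.0356 = 2.38.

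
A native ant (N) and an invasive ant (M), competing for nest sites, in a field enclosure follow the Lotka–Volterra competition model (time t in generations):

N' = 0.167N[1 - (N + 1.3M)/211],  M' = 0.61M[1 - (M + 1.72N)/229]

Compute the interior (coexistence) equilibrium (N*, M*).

N* ≈ 70.1, M* ≈ 108

Setting both brackets to zero gives the nullclines N + 1.3M = 211 and 1.72N + M = 229.
Substituting M = 229 - 1.72N into the first: N(1 - 1.3·1.72) = 211 - 1.3·229.
So N* = -86.7/-1.24 = 70.1, and then M* = 229 - 1.72·70.1 = 108.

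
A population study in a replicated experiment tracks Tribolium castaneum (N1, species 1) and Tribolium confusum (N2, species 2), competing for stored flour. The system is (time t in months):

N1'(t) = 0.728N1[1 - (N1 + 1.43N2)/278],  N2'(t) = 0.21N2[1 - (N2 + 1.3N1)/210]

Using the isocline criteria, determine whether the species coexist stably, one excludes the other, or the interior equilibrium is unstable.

unstable coexistence (outcome depends on initial conditions)

Compare the nullcline intercepts: K1/α12 = 278/1.43 = 194 < K2 = 210; K2/α21 = 210/1.3 = 162 < K1 = 278.
Since both are reversed, neither can invade when rare; the interior point is a saddle.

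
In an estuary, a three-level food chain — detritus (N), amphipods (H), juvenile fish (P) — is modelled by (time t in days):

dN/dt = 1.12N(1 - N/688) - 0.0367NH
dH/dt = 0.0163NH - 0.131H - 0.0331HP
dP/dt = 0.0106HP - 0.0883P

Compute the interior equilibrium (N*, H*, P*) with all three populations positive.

From dP/dt = 0: 0.0106H* = 0.0883, so H* = 8.33.
From dN/dt = 0: 1.12(1 - N*/688) = 0.0367·8.33, giving N* = 688·(1 - 0.273) = 500.
From dH/dt = 0: 0.0163·500 - 0.131 = 0.0331P*, so P* = 8.02/0.0331 = 242.

N* ≈ 500, H* ≈ 8.33, P* ≈ 242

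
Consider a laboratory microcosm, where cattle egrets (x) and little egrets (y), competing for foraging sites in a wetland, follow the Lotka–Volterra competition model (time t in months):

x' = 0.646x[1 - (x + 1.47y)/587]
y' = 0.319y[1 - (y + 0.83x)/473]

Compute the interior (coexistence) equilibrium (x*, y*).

x* ≈ 492, y* ≈ 64.6

Setting both brackets to zero gives the nullclines x + 1.47y = 587 and 0.83x + y = 473.
Substituting y = 473 - 0.83x into the first: x(1 - 1.47·0.83) = 587 - 1.47·473.
So x* = -108/-0.22 = 492, and then y* = 473 - 0.83·492 = 64.6.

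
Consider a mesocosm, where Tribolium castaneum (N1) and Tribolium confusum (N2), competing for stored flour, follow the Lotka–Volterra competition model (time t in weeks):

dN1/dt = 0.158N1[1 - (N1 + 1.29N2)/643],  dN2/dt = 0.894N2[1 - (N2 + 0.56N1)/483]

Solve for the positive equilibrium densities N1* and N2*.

N1* ≈ 71.8, N2* ≈ 443

Setting both brackets to zero gives the nullclines N1 + 1.29N2 = 643 and 0.56N1 + N2 = 483.
Substituting N2 = 483 - 0.56N1 into the first: N1(1 - 1.29·0.56) = 643 - 1.29·483.
So N1* = 19.9/0.278 = 71.8, and then N2* = 483 - 0.56·71.8 = 443.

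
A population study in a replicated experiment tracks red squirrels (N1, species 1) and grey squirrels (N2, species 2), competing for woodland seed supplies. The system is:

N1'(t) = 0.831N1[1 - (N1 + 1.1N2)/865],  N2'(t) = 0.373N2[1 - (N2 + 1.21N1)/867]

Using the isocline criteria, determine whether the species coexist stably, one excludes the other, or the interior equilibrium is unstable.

unstable coexistence (outcome depends on initial conditions)

Compare the nullcline intercepts: K1/α12 = 865/1.1 = 786 < K2 = 867; K2/α21 = 867/1.21 = 717 < K1 = 865.
Since both are reversed, neither can invade when rare; the interior point is a saddle.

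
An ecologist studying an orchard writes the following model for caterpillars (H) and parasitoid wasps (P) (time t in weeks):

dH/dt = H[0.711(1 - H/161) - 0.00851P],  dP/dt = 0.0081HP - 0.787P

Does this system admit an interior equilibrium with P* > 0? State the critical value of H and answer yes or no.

The predator equation gives dP/dt > 0 only when H > 0.787/0.0081 = 97.2.
Without the predator, H → K = 161. Since 161 > 97.2, the predator can invade and persist.

Threshold H = 97.2; K > 97.2, so yes, the predator persists.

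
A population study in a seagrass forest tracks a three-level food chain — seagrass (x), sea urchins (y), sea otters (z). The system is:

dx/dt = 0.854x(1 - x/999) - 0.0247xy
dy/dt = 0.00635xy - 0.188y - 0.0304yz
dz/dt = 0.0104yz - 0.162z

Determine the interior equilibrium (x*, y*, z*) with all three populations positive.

x* ≈ 549, y* ≈ 15.6, z* ≈ 108

From dz/dt = 0: 0.0104y* = 0.162, so y* = 15.6.
From dx/dt = 0: 0.854(1 - x*/999) = 0.0247·15.6, giving x* = 999·(1 - 0.451) = 549.
From dy/dt = 0: 0.00635·549 - 0.188 = 0.0304z*, so z* = 3.3/0.0304 = 108.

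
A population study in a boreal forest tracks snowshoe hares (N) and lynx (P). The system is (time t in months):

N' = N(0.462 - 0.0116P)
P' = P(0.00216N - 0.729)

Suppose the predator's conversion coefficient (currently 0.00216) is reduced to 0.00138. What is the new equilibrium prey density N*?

N* ≈ 528

At the interior fixed point, setting dP/dt = 0 with P > 0 fixes N* = (predator death rate)/(NP coefficient) — independent of the other coefficients.
With the change, N* = 0.729/0.00138 = 528; it rises from 338.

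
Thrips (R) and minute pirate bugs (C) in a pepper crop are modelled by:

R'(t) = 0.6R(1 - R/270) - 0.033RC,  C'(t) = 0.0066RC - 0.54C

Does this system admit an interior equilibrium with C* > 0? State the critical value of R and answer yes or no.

Threshold R = 81.8; K > 81.8, so yes, the predator persists.

The predator equation gives dC/dt > 0 only when R > 0.54/0.0066 = 81.8.
Without the predator, R → K = 270. Since 270 > 81.8, the predator can invade and persist.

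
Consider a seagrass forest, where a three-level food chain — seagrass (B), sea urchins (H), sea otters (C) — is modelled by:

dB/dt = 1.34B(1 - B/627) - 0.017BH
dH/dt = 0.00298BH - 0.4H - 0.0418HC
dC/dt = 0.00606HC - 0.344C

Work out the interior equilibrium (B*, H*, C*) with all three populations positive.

From dC/dt = 0: 0.00606H* = 0.344, so H* = 56.8.
From dB/dt = 0: 1.34(1 - B*/627) = 0.017·56.8, giving B* = 627·(1 - 0.72) = 175.
From dH/dt = 0: 0.00298·175 - 0.4 = 0.0418C*, so C* = 0.123/0.0418 = 2.94.

B* ≈ 175, H* ≈ 56.8, C* ≈ 2.94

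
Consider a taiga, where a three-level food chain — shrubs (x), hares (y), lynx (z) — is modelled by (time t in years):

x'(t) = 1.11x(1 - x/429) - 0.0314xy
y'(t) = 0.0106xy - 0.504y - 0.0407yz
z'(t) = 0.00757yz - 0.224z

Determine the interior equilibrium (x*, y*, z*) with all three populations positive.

x* ≈ 69.9, y* ≈ 29.6, z* ≈ 5.82

From dz/dt = 0: 0.00757y* = 0.224, so y* = 29.6.
From dx/dt = 0: 1.11(1 - x*/429) = 0.0314·29.6, giving x* = 429·(1 - 0.837) = 69.9.
From dy/dt = 0: 0.0106·69.9 - 0.504 = 0.0407z*, so z* = 0.237/0.0407 = 5.82.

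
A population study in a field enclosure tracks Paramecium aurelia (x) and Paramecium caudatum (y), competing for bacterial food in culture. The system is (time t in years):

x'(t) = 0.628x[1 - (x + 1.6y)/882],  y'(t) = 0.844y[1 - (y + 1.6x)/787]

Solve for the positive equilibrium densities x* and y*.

x* ≈ 242, y* ≈ 400

Setting both brackets to zero gives the nullclines x + 1.6y = 882 and 1.6x + y = 787.
Substituting y = 787 - 1.6x into the first: x(1 - 1.6·1.6) = 882 - 1.6·787.
So x* = -377/-1.56 = 242, and then y* = 787 - 1.6·242 = 400.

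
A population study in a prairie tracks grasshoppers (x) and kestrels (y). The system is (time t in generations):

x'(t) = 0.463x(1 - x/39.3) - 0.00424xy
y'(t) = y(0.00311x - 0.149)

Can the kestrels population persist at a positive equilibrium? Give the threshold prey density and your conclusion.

The predator equation gives dy/dt > 0 only when x > 0.149/0.00311 = 47.9.
Without the predator, x → K = 39.3. Since 39.3 < 47.9, the predator cannot invade.

Threshold x = 47.9; K < 47.9, so no, the predator goes extinct.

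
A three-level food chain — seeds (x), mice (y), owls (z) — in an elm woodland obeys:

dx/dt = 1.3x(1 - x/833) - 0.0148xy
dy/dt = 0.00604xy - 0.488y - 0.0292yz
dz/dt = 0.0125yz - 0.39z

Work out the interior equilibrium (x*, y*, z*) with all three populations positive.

From dz/dt = 0: 0.0125y* = 0.39, so y* = 31.2.
From dx/dt = 0: 1.3(1 - x*/833) = 0.0148·31.2, giving x* = 833·(1 - 0.355) = 537.
From dy/dt = 0: 0.00604·537 - 0.488 = 0.0292z*, so z* = 2.76/0.0292 = 94.4.

x* ≈ 537, y* ≈ 31.2, z* ≈ 94.4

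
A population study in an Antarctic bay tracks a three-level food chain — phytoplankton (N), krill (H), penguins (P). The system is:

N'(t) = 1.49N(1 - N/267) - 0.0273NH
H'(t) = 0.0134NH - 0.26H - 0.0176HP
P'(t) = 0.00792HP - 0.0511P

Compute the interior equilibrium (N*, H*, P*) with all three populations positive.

N* ≈ 235, H* ≈ 6.45, P* ≈ 164

From dP/dt = 0: 0.00792H* = 0.0511, so H* = 6.45.
From dN/dt = 0: 1.49(1 - N*/267) = 0.0273·6.45, giving N* = 267·(1 - 0.118) = 235.
From dH/dt = 0: 0.0134·235 - 0.26 = 0.0176P*, so P* = 2.89/0.0176 = 164.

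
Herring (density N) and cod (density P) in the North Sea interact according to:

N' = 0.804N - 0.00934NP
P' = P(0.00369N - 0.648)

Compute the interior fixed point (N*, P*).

Set dP/dt = 0 with P > 0: 0.00369N - 0.648 = 0, so N* = 0.648/0.00369 = 176.
Set dN/dt = 0 with N > 0: 0.804 - 0.00934P = 0, so P* = 0.804/0.00934 = 86.1.

N* ≈ 176, P* ≈ 86.1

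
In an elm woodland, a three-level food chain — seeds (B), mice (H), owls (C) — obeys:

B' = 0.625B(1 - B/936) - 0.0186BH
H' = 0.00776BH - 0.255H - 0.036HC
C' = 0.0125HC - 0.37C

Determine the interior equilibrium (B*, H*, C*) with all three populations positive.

B* ≈ 111, H* ≈ 29.6, C* ≈ 16.9

From dC/dt = 0: 0.0125H* = 0.37, so H* = 29.6.
From dB/dt = 0: 0.625(1 - B*/936) = 0.0186·29.6, giving B* = 936·(1 - 0.881) = 111.
From dH/dt = 0: 0.00776·111 - 0.255 = 0.036C*, so C* = 0.61/0.036 = 16.9.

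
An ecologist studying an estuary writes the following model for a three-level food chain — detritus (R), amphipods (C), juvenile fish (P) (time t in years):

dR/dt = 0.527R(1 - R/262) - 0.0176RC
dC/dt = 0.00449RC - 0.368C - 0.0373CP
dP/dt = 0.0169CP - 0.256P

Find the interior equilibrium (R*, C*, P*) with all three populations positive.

R* ≈ 129, C* ≈ 15.1, P* ≈ 5.72

From dP/dt = 0: 0.0169C* = 0.256, so C* = 15.1.
From dR/dt = 0: 0.527(1 - R*/262) = 0.0176·15.1, giving R* = 262·(1 - 0.506) = 129.
From dC/dt = 0: 0.00449·129 - 0.368 = 0.0373P*, so P* = 0.213/0.0373 = 5.72.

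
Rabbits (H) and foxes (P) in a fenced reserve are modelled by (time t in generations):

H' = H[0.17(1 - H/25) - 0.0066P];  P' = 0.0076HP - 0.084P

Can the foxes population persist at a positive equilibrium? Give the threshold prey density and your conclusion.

The predator equation gives dP/dt > 0 only when H > 0.084/0.0076 = 11.1.
Without the predator, H → K = 25. Since 25 > 11.1, the predator can invade and persist.

Threshold H = 11.1; K > 11.1, so yes, the predator persists.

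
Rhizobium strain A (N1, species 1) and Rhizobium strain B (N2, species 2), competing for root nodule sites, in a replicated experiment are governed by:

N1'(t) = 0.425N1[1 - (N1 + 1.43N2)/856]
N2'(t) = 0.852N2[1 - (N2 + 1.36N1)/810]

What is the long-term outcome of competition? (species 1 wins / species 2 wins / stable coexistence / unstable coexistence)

unstable coexistence (outcome depends on initial conditions)

Compare the nullcline intercepts: K1/α12 = 856/1.43 = 599 < K2 = 810; K2/α21 = 810/1.36 = 596 < K1 = 856.
Since both are reversed, neither can invade when rare; the interior point is a saddle.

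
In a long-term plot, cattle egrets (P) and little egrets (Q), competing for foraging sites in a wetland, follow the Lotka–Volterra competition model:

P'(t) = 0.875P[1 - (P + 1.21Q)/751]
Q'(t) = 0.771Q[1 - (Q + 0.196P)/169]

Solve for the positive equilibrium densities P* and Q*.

Setting both brackets to zero gives the nullclines P + 1.21Q = 751 and 0.196P + Q = 169.
Substituting Q = 169 - 0.196P into the first: P(1 - 1.21·0.196) = 751 - 1.21·169.
So P* = 547/0.763 = 716, and then Q* = 169 - 0.196·716 = 28.6.

P* ≈ 716, Q* ≈ 28.6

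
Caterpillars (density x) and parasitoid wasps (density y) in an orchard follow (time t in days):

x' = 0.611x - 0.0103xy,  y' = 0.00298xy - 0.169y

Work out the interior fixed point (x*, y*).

Set dy/dt = 0 with y > 0: 0.00298x - 0.169 = 0, so x* = 0.169/0.00298 = 56.7.
Set dx/dt = 0 with x > 0: 0.611 - 0.0103y = 0, so y* = 0.611/0.0103 = 59.3.

x* ≈ 56.7, y* ≈ 59.3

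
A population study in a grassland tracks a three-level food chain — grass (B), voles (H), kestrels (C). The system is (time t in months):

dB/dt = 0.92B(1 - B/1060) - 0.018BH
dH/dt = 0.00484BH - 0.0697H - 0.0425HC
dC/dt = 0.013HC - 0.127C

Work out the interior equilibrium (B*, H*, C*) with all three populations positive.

B* ≈ 857, H* ≈ 9.77, C* ≈ 96

From dC/dt = 0: 0.013H* = 0.127, so H* = 9.77.
From dB/dt = 0: 0.92(1 - B*/1060) = 0.018·9.77, giving B* = 1060·(1 - 0.191) = 857.
From dH/dt = 0: 0.00484·857 - 0.0697 = 0.0425C*, so C* = 4.08/0.0425 = 96.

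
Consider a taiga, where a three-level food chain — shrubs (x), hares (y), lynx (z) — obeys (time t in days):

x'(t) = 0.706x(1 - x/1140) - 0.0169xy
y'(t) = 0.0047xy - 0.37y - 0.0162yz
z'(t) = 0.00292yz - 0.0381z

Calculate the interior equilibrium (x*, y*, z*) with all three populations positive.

x* ≈ 784, y* ≈ 13, z* ≈ 205

From dz/dt = 0: 0.00292y* = 0.0381, so y* = 13.
From dx/dt = 0: 0.706(1 - x*/1140) = 0.0169·13, giving x* = 1140·(1 - 0.312) = 784.
From dy/dt = 0: 0.0047·784 - 0.37 = 0.0162z*, so z* = 3.31/0.0162 = 205.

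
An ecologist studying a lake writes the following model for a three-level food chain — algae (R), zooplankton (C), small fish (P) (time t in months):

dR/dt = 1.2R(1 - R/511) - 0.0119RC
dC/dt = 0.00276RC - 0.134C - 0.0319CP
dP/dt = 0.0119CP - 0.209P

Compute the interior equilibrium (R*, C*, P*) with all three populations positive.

R* ≈ 422, C* ≈ 17.6, P* ≈ 32.3

From dP/dt = 0: 0.0119C* = 0.209, so C* = 17.6.
From dR/dt = 0: 1.2(1 - R*/511) = 0.0119·17.6, giving R* = 511·(1 - 0.174) = 422.
From dC/dt = 0: 0.00276·422 - 0.134 = 0.0319P*, so P* = 1.03/0.0319 = 32.3.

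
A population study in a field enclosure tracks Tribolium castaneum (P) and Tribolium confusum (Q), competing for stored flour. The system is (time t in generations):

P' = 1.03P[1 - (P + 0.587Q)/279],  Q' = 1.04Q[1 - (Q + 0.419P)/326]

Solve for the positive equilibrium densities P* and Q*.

P* ≈ 116, Q* ≈ 277

Setting both brackets to zero gives the nullclines P + 0.587Q = 279 and 0.419P + Q = 326.
Substituting Q = 326 - 0.419P into the first: P(1 - 0.587·0.419) = 279 - 0.587·326.
So P* = 87.6/0.754 = 116, and then Q* = 326 - 0.419·116 = 277.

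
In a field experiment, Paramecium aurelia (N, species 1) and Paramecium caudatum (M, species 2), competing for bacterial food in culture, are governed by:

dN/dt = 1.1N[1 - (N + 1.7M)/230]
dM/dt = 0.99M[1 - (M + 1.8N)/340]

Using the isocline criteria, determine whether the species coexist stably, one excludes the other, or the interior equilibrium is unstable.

Compare the nullcline intercepts: K1/α12 = 230/1.7 = 135 < K2 = 340; K2/α21 = 340/1.8 = 189 < K1 = 230.
Since both are reversed, neither can invade when rare; the interior point is a saddle.

unstable coexistence (outcome depends on initial conditions)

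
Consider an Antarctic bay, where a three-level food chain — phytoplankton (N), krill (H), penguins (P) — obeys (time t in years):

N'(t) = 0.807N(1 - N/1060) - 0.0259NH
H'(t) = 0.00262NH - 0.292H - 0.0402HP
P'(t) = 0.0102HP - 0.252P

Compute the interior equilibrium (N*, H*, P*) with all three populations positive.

From dP/dt = 0: 0.0102H* = 0.252, so H* = 24.7.
From dN/dt = 0: 0.807(1 - N*/1060) = 0.0259·24.7, giving N* = 1060·(1 - 0.793) = 220.
From dH/dt = 0: 0.00262·220 - 0.292 = 0.0402P*, so P* = 0.283/0.0402 = 7.04.

N* ≈ 220, H* ≈ 24.7, P* ≈ 7.04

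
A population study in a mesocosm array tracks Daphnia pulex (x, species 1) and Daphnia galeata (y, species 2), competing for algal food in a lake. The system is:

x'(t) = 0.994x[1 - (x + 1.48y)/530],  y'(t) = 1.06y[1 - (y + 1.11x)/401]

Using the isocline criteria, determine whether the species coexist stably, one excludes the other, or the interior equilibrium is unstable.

unstable coexistence (outcome depends on initial conditions)

Compare the nullcline intercepts: K1/α12 = 530/1.48 = 358 < K2 = 401; K2/α21 = 401/1.11 = 361 < K1 = 530.
Since both are reversed, neither can invade when rare; the interior point is a saddle.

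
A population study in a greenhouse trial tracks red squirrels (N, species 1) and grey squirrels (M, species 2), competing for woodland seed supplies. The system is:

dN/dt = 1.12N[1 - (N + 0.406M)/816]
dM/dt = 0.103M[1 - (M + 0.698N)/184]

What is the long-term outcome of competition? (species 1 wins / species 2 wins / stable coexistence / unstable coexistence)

Compare the nullcline intercepts: K1/α12 = 816/0.406 = 2010 > K2 = 184; K2/α21 = 184/0.698 = 264 < K1 = 816.
Since the inequalities point opposite ways, species 1 can invade but species 2 cannot.

species 1 excludes species 2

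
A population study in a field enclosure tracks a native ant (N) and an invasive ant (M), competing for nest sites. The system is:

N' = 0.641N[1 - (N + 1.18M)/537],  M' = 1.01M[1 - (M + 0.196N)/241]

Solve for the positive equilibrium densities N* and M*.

Setting both brackets to zero gives the nullclines N + 1.18M = 537 and 0.196N + M = 241.
Substituting M = 241 - 0.196N into the first: N(1 - 1.18·0.196) = 537 - 1.18·241.
So N* = 253/0.769 = 329, and then M* = 241 - 0.196·329 = 177.

N* ≈ 329, M* ≈ 177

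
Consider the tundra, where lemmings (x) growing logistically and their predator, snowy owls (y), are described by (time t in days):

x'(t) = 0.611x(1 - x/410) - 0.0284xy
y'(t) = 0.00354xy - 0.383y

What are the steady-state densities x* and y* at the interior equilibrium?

From dy/dt = 0 with y > 0: 0.00354x* = 0.383, so x* = 108.
Substitute into dx/dt = 0: 0.611(1 - 108/410) = 0.0284y*.
The bracket is 0.736, giving y* = 0.45/0.0284 = 15.8.

x* ≈ 108, y* ≈ 15.8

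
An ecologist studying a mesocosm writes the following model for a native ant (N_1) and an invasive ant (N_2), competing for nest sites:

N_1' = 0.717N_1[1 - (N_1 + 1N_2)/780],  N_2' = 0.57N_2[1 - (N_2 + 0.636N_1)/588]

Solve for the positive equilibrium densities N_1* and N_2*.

N_1* ≈ 527, N_2* ≈ 253

Setting both brackets to zero gives the nullclines N_1 + 1N_2 = 780 and 0.636N_1 + N_2 = 588.
Substituting N_2 = 588 - 0.636N_1 into the first: N_1(1 - 1·0.636) = 780 - 1·588.
So N_1* = 192/0.364 = 527, and then N_2* = 588 - 0.636·527 = 253.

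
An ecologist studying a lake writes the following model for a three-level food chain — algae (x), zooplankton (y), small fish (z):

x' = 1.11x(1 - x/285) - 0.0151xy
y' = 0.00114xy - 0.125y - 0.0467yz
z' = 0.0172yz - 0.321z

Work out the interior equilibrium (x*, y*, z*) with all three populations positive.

x* ≈ 213, y* ≈ 18.7, z* ≈ 2.51

From dz/dt = 0: 0.0172y* = 0.321, so y* = 18.7.
From dx/dt = 0: 1.11(1 - x*/285) = 0.0151·18.7, giving x* = 285·(1 - 0.254) = 213.
From dy/dt = 0: 0.00114·213 - 0.125 = 0.0467z*, so z* = 0.117/0.0467 = 2.51.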